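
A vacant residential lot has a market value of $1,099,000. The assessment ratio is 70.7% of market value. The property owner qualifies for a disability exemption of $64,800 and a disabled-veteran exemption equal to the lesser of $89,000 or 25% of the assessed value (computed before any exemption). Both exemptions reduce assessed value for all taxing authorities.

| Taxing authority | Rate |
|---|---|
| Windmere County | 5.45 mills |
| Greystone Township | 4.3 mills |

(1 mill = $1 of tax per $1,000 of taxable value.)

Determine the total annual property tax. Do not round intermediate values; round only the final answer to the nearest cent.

$6,076.13

Assessed value = $1,099,000 × 0.707 = $776,993
Disabled-veteran exemption = min($89,000, 25% × $776,993) = min($89,000, $194,248.25) = $89,000 (dollar cap binds)
Taxable value = $776,993 − $64,800 − $89,000 = $623,193
Windmere County: $623,193 × 0.00545 = $3,396.40185
Greystone Township: $623,193 × 0.0043 = $2,679.7299
Total = $6,076.13175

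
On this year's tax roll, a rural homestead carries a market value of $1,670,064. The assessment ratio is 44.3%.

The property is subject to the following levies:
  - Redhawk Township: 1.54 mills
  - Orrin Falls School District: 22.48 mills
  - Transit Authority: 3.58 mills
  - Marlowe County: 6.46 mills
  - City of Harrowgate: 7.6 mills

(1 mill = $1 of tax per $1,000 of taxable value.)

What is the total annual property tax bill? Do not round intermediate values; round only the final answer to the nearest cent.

Assessed value = $1,670,064 × 0.443 = $739,838.352
Redhawk Township: $739,838.352 × 0.00154 = $1,139.35106208
Orrin Falls School District: $739,838.352 × 0.02248 = $16,631.56615296
Transit Authority: $739,838.352 × 0.00358 = $2,648.62130016
Marlowe County: $739,838.352 × 0.00646 = $4,779.35575392
City of Harrowgate: $739,838.352 × 0.0076 = $5,622.7714752
Total = $1,139.35106208 + $16,631.56615296 + $2,648.62130016 + $4,779.35575392 + $5,622.7714752 = $30,821.66574432

$30,821.67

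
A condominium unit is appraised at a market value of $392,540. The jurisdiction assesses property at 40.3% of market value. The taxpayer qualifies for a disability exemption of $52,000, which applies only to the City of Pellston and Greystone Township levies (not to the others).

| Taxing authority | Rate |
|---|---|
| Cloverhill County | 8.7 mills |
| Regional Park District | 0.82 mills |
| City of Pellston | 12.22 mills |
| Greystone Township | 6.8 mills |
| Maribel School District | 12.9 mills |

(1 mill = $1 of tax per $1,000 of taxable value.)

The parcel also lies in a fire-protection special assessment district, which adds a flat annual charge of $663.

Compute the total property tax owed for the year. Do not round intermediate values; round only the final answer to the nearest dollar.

Assessed value = $392,540 × 0.403 = $158,193.62
Cloverhill County: $158,193.62 × 0.0087 = $1,376.284494
Regional Park District: $158,193.62 × 0.00082 = $129.7187684
City of Pellston: ($158,193.62 − $52,000) × 0.01222 = $106,193.62 × 0.01222 = $1,297.6860364
Greystone Township: ($158,193.62 − $52,000) × 0.0068 = $106,193.62 × 0.0068 = $722.116616
Maribel School District: $158,193.62 × 0.0129 = $2,040.697698
Levies subtotal = $5,566.5036128
Total = $5,566.5036128 + $663 = $6,229.5036128

$6,230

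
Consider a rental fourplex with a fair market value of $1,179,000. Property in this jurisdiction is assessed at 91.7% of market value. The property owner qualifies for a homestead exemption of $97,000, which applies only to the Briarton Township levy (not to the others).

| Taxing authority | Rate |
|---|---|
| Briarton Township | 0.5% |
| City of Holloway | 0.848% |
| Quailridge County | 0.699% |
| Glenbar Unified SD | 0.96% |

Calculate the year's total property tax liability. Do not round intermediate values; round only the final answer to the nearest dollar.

$32,025

Assessed value = $1,179,000 × 0.917 = $1,081,143
Briarton Township: ($1,081,143 − $97,000) × 0.005 = $984,143 × 0.005 = $4,920.715
City of Holloway: $1,081,143 × 0.00848 = $9,168.09264
Quailridge County: $1,081,143 × 0.00699 = $7,557.18957
Glenbar Unified SD: $1,081,143 × 0.0096 = $10,378.9728
Total = $32,024.97001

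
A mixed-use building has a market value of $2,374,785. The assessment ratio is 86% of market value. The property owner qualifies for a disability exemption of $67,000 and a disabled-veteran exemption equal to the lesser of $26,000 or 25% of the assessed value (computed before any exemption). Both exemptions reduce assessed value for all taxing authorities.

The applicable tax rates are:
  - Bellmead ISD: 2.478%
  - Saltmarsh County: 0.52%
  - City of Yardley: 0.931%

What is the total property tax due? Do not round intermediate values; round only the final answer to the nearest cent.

$76,588.59

Assessed value = $2,374,785 × 0.86 = $2,042,315.1
Disabled-veteran exemption = min($26,000, 25% × $2,042,315.1) = min($26,000, $510,578.775) = $26,000 (dollar cap binds)
Taxable value = $2,042,315.1 − $67,000 − $26,000 = $1,949,315.1
Bellmead ISD: $1,949,315.1 × 0.02478 = $48,304.028178
Saltmarsh County: $1,949,315.1 × 0.0052 = $10,136.43852
City of Yardley: $1,949,315.1 × 0.00931 = $18,148.123581
Total = $76,588.590279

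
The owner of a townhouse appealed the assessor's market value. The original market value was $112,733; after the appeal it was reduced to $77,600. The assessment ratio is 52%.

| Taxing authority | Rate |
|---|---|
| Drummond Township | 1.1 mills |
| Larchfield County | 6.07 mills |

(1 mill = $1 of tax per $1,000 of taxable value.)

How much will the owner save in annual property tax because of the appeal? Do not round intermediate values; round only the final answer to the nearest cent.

Old assessed value = $112,733 × 0.52 = $58,621.16
New assessed value = $77,600 × 0.52 = $40,352
Combined rate = 0.0011 + 0.00607 = 0.00717
Old tax = $58,621.16 × 0.00717 = $420.3137172
New tax = $40,352 × 0.00717 = $289.32384
Reduction = $420.3137172 − $289.32384 = $130.9898772

$130.99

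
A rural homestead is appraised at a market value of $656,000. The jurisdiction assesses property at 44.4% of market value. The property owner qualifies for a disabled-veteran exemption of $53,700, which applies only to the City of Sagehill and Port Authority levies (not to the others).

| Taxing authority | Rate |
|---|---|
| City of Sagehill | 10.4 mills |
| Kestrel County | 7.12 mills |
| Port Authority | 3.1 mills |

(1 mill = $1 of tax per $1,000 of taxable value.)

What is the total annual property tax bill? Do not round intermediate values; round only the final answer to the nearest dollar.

Assessed value = $656,000 × 0.444 = $291,264
City of Sagehill: ($291,264 − $53,700) × 0.0104 = $237,564 × 0.0104 = $2,470.6656
Kestrel County: $291,264 × 0.00712 = $2,073.79968
Port Authority: ($291,264 − $53,700) × 0.0031 = $237,564 × 0.0031 = $736.4484
Total = $5,280.91368

$5,281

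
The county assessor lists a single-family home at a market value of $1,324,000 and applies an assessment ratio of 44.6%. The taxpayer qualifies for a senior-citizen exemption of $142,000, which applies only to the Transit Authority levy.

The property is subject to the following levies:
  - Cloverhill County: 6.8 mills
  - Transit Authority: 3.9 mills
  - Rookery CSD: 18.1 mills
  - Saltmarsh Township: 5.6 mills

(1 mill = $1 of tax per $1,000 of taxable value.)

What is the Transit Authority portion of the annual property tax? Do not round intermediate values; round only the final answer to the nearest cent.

Assessed value = $1,324,000 × 0.446 = $590,504
Transit Authority taxable value = $590,504 − $142,000 = $448,504
Transit Authority levy = $448,504 × 0.0039 = $1,749.1656

$1,749.17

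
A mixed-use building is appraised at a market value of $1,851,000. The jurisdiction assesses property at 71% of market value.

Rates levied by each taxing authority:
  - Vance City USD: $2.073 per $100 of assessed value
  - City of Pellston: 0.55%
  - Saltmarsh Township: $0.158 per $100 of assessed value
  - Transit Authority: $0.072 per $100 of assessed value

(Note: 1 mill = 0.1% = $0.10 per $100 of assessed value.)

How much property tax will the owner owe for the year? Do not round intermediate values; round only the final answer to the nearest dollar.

Assessed value = $1,851,000 × 0.71 = $1,314,210
Vance City USD: $1,314,210 × 0.02073 = $27,243.5733
City of Pellston: $1,314,210 × 0.0055 = $7,228.155
Saltmarsh Township: $1,314,210 × 0.00158 = $2,076.4518
Transit Authority: $1,314,210 × 0.00072 = $946.2312
Total = $37,494.4113

$37,494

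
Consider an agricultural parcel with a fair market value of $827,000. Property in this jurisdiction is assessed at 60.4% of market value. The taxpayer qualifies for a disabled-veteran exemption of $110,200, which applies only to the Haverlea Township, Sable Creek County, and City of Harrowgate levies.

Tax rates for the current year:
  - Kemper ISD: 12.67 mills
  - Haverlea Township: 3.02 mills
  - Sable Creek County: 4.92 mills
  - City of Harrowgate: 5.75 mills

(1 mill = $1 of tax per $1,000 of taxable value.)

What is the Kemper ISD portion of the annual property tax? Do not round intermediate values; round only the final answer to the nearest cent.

$6,328.77

Assessed value = $827,000 × 0.604 = $499,508
Kemper ISD taxable value = $499,508 (exemption does not apply)
Kemper ISD levy = $499,508 × 0.01267 = $6,328.76636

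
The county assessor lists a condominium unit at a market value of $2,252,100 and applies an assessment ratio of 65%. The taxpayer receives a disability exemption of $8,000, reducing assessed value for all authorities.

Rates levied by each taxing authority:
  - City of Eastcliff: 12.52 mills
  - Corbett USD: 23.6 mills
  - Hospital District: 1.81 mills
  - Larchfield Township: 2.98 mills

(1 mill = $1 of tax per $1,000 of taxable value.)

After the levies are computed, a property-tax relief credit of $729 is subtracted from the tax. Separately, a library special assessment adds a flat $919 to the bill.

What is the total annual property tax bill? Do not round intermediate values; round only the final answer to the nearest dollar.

$59,749

Assessed value = $2,252,100 × 0.65 = $1,463,865
Taxable value = $1,463,865 − $8,000 = $1,455,865
City of Eastcliff: $1,455,865 × 0.01252 = $18,227.4298
Corbett USD: $1,455,865 × 0.0236 = $34,358.414
Hospital District: $1,455,865 × 0.00181 = $2,635.11565
Larchfield Township: $1,455,865 × 0.00298 = $4,338.4777
Levies subtotal = $59,559.43715
After credit = $59,559.43715 − $729 = $58,830.43715
Total = $58,830.43715 + $919 = $59,749.43715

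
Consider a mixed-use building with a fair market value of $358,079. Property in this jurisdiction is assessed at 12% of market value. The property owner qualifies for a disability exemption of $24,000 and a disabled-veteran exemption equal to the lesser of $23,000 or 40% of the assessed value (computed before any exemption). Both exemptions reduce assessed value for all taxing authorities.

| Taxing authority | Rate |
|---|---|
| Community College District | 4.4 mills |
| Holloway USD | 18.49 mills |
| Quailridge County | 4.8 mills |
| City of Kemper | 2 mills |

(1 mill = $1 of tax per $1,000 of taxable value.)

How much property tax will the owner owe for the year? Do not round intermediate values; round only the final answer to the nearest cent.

$52.90

Assessed value = $358,079 × 0.12 = $42,969.48
Disabled-veteran exemption = min($23,000, 40% × $42,969.48) = min($23,000, $17,187.792) = $17,187.792 (percentage binds)
Taxable value = $42,969.48 − $24,000 − $17,187.792 = $1,781.688
Community College District: $1,781.688 × 0.0044 = $7.8394272
Holloway USD: $1,781.688 × 0.01849 = $32.94341112
Quailridge County: $1,781.688 × 0.0048 = $8.5521024
City of Kemper: $1,781.688 × 0.002 = $3.563376
Total = $52.89831672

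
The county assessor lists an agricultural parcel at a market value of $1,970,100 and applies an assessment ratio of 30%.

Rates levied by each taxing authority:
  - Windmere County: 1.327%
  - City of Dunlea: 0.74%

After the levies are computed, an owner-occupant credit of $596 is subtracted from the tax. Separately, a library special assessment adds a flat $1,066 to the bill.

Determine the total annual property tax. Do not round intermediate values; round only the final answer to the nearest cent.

Assessed value = $1,970,100 × 0.3 = $591,030
Windmere County: $591,030 × 0.01327 = $7,842.9681
City of Dunlea: $591,030 × 0.0074 = $4,373.622
Levies subtotal = $12,216.5901
After credit = $12,216.5901 − $596 = $11,620.5901
Total = $11,620.5901 + $1,066 = $12,686.5901

$12,686.59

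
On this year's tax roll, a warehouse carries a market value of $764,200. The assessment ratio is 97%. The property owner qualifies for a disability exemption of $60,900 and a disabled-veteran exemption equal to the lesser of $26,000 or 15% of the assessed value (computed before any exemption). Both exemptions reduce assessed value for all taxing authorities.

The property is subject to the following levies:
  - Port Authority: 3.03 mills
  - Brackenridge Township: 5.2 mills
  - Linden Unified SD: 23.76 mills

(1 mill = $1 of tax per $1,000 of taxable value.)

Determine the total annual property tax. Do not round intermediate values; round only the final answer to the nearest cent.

Assessed value = $764,200 × 0.97 = $741,274
Disabled-veteran exemption = min($26,000, 15% × $741,274) = min($26,000, $111,191.1) = $26,000 (dollar cap binds)
Taxable value = $741,274 − $60,900 − $26,000 = $654,374
Port Authority: $654,374 × 0.00303 = $1,982.75322
Brackenridge Township: $654,374 × 0.0052 = $3,402.7448
Linden Unified SD: $654,374 × 0.02376 = $15,547.92624
Total = $20,933.42426

$20,933.42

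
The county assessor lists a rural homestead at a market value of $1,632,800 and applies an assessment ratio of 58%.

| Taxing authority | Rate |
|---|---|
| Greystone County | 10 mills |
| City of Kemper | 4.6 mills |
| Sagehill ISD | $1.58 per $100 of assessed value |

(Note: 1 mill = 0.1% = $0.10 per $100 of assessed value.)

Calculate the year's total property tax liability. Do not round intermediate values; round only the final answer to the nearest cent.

Assessed value = $1,632,800 × 0.58 = $947,024
Greystone County: $947,024 × 0.01 = $9,470.24
City of Kemper: $947,024 × 0.0046 = $4,356.3104
Sagehill ISD: $947,024 × 0.0158 = $14,962.9792
Total = $28,789.5296

$28,789.53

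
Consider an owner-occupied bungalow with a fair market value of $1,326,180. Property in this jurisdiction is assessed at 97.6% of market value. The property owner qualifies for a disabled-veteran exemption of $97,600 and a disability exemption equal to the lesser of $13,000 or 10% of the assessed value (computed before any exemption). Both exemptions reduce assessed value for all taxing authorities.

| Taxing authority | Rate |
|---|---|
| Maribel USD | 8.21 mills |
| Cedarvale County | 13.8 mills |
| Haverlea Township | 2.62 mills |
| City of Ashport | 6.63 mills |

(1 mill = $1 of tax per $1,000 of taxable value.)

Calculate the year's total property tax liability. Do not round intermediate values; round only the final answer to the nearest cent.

Assessed value = $1,326,180 × 0.976 = $1,294,351.68
Disability exemption = min($13,000, 10% × $1,294,351.68) = min($13,000, $129,435.168) = $13,000 (dollar cap binds)
Taxable value = $1,294,351.68 − $97,600 − $13,000 = $1,183,751.68
Maribel USD: $1,183,751.68 × 0.00821 = $9,718.6012928
Cedarvale County: $1,183,751.68 × 0.0138 = $16,335.773184
Haverlea Township: $1,183,751.68 × 0.00262 = $3,101.4294016
City of Ashport: $1,183,751.68 × 0.00663 = $7,848.2736384
Total = $37,004.0775168

$37,004.08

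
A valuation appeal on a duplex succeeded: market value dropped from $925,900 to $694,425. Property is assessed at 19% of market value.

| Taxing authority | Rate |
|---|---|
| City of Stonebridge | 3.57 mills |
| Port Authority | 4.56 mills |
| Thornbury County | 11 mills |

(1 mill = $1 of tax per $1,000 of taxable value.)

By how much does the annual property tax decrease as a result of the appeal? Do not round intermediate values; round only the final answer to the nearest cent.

Old assessed value = $925,900 × 0.19 = $175,921
New assessed value = $694,425 × 0.19 = $131,940.75
Combined rate = 0.00357 + 0.00456 + 0.011 = 0.01913
Old tax = $175,921 × 0.01913 = $3,365.36873
New tax = $131,940.75 × 0.01913 = $2,524.0265475
Reduction = $3,365.36873 − $2,524.0265475 = $841.3421825

$841.34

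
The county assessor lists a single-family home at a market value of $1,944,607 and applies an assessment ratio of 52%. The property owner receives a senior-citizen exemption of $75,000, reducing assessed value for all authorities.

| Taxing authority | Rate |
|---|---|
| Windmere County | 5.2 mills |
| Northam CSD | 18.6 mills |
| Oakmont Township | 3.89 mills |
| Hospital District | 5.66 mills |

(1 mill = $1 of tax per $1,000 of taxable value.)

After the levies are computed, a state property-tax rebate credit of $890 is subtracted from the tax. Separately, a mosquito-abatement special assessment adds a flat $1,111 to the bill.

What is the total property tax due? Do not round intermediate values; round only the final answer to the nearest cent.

Assessed value = $1,944,607 × 0.52 = $1,011,195.64
Taxable value = $1,011,195.64 − $75,000 = $936,195.64
Windmere County: $936,195.64 × 0.0052 = $4,868.217328
Northam CSD: $936,195.64 × 0.0186 = $17,413.238904
Oakmont Township: $936,195.64 × 0.00389 = $3,641.8010396
Hospital District: $936,195.64 × 0.00566 = $5,298.8673224
Levies subtotal = $31,222.124594
After credit = $31,222.124594 − $890 = $30,332.124594
Total = $30,332.124594 + $1,111 = $31,443.124594

$31,443.12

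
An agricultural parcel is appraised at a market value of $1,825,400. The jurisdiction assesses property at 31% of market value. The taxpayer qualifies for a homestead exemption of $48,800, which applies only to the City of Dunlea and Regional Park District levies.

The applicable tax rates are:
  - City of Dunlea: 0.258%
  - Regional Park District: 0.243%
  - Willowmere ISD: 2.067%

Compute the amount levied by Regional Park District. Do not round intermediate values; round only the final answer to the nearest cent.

Assessed value = $1,825,400 × 0.31 = $565,874
Regional Park District taxable value = $565,874 − $48,800 = $517,074
Regional Park District levy = $517,074 × 0.00243 = $1,256.48982

$1,256.49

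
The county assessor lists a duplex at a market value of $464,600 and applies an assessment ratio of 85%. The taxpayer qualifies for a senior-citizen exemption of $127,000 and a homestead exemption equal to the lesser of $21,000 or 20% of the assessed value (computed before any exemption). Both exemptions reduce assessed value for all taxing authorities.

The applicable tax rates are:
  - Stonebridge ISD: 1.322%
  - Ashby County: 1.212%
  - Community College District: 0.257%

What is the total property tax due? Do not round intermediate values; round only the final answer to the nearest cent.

Assessed value = $464,600 × 0.85 = $394,910
Homestead exemption = min($21,000, 20% × $394,910) = min($21,000, $78,982) = $21,000 (dollar cap binds)
Taxable value = $394,910 − $127,000 − $21,000 = $246,910
Stonebridge ISD: $246,910 × 0.01322 = $3,264.1502
Ashby County: $246,910 × 0.01212 = $2,992.5492
Community College District: $246,910 × 0.00257 = $634.5587
Total = $6,891.2581

$6,891.26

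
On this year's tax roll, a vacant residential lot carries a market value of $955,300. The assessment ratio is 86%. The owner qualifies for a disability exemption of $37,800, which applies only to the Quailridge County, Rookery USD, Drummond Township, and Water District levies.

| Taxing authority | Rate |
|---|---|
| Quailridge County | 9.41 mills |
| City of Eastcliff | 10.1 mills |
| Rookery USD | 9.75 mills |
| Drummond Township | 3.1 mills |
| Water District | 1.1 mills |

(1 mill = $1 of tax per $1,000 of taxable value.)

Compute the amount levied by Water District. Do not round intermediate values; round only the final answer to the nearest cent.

Assessed value = $955,300 × 0.86 = $821,558
Water District taxable value = $821,558 − $37,800 = $783,758
Water District levy = $783,758 × 0.0011 = $862.1338

$862.13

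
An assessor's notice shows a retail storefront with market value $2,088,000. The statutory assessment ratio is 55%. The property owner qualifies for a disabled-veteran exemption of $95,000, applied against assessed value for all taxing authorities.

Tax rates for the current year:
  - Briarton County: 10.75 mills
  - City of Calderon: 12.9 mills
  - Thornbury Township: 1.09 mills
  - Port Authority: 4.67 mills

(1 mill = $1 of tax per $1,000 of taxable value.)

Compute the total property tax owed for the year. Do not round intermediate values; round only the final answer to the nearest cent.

$30,980.49

Assessed value = $2,088,000 × 0.55 = $1,148,400
Taxable value = $1,148,400 − $95,000 = $1,053,400
Briarton County: $1,053,400 × 0.01075 = $11,324.05
City of Calderon: $1,053,400 × 0.0129 = $13,588.86
Thornbury Township: $1,053,400 × 0.00109 = $1,148.206
Port Authority: $1,053,400 × 0.00467 = $4,919.378
Total = $11,324.05 + $13,588.86 + $1,148.206 + $4,919.378 = $30,980.494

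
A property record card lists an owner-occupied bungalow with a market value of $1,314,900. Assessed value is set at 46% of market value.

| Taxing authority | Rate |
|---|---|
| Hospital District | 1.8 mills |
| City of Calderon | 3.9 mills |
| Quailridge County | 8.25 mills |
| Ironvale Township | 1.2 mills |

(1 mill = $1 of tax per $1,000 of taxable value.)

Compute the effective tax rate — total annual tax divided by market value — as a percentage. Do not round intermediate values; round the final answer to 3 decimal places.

0.697%

Assessed value = $1,314,900 × 0.46 = $604,854
Hospital District: $604,854 × 0.0018 = $1,088.7372
City of Calderon: $604,854 × 0.0039 = $2,358.9306
Quailridge County: $604,854 × 0.00825 = $4,990.0455
Ironvale Township: $604,854 × 0.0012 = $725.8248
Total tax = $9,163.5381
Effective rate = $9,163.5381 ÷ $1,314,900 = 0.697% of market value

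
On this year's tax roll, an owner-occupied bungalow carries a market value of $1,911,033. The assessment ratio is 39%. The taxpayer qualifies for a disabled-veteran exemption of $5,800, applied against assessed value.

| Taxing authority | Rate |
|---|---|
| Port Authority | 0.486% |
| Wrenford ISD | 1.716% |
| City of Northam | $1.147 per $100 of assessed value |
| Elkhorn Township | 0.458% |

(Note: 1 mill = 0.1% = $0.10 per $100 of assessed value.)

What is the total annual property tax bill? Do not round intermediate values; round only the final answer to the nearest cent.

$28,152.87

Assessed value = $1,911,033 × 0.39 = $745,302.87
Taxable value = $745,302.87 − $5,800 = $739,502.87
Port Authority: $739,502.87 × 0.00486 = $3,593.9839482
Wrenford ISD: $739,502.87 × 0.01716 = $12,689.8692492
City of Northam: $739,502.87 × 0.01147 = $8,482.0979189
Elkhorn Township: $739,502.87 × 0.00458 = $3,386.9231446
Total = $28,152.8742609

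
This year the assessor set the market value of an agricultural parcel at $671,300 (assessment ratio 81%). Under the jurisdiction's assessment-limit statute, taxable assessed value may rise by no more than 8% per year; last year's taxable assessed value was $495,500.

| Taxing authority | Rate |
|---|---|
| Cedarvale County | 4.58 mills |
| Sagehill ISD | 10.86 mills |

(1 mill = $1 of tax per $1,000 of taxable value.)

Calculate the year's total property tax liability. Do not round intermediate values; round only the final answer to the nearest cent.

Uncapped assessed value = $671,300 × 0.81 = $543,753
Cap limit = $495,500 × 1.08 = $535,140
Taxable assessed value = min($543,753, $535,140) = $535,140 (cap binds)
Cedarvale County: $535,140 × 0.00458 = $2,450.9412
Sagehill ISD: $535,140 × 0.01086 = $5,811.6204
Total = $8,262.5616

$8,262.56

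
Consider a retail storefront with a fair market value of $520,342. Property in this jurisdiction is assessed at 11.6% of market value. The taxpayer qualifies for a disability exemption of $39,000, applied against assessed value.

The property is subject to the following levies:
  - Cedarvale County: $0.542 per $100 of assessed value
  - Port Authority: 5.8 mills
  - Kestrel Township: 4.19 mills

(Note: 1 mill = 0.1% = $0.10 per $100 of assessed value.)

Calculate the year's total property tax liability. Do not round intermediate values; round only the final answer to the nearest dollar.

Assessed value = $520,342 × 0.116 = $60,359.672
Taxable value = $60,359.672 − $39,000 = $21,359.672
Cedarvale County: $21,359.672 × 0.00542 = $115.76942224
Port Authority: $21,359.672 × 0.0058 = $123.8860976
Kestrel Township: $21,359.672 × 0.00419 = $89.49702568
Total = $329.15254552

$329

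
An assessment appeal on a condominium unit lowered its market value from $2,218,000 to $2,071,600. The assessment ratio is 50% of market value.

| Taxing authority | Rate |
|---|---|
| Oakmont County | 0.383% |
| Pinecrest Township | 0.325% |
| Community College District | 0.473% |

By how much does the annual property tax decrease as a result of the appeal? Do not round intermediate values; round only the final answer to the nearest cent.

$864.49

Old assessed value = $2,218,000 × 0.5 = $1,109,000
New assessed value = $2,071,600 × 0.5 = $1,035,800
Combined rate = 0.00383 + 0.00325 + 0.00473 = 0.01181
Old tax = $1,109,000 × 0.01181 = $13,097.29
New tax = $1,035,800 × 0.01181 = $12,232.798
Reduction = $13,097.29 − $12,232.798 = $864.492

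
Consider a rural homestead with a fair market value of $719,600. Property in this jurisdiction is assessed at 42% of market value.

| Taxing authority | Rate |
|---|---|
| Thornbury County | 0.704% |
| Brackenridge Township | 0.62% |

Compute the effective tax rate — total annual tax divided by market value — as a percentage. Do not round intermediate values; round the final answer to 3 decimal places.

0.556%

Assessed value = $719,600 × 0.42 = $302,232
Thornbury County: $302,232 × 0.00704 = $2,127.71328
Brackenridge Township: $302,232 × 0.0062 = $1,873.8384
Total tax = $4,001.55168
Effective rate = $4,001.55168 ÷ $719,600 = 0.556% of market value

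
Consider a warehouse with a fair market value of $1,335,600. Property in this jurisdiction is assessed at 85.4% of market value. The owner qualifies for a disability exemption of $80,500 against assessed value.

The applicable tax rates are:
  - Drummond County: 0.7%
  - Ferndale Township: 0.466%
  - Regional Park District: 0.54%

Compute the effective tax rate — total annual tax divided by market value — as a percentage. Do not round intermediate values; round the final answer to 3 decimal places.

1.354%

Assessed value = $1,335,600 × 0.854 = $1,140,602.4
Taxable value = $1,140,602.4 − $80,500 = $1,060,102.4
Drummond County: $1,060,102.4 × 0.007 = $7,420.7168
Ferndale Township: $1,060,102.4 × 0.00466 = $4,940.077184
Regional Park District: $1,060,102.4 × 0.0054 = $5,724.55296
Total tax = $18,085.346944
Effective rate = $18,085.346944 ÷ $1,335,600 = 1.354% of market value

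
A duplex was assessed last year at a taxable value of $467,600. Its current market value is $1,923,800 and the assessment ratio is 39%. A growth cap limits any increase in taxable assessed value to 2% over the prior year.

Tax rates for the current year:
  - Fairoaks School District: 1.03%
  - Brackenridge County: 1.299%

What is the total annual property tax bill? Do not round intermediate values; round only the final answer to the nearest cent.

$11,108.21

Uncapped assessed value = $1,923,800 × 0.39 = $750,282
Cap limit = $467,600 × 1.02 = $476,952
Taxable assessed value = min($750,282, $476,952) = $476,952 (cap binds)
Fairoaks School District: $476,952 × 0.0103 = $4,912.6056
Brackenridge County: $476,952 × 0.01299 = $6,195.60648
Total = $11,108.21208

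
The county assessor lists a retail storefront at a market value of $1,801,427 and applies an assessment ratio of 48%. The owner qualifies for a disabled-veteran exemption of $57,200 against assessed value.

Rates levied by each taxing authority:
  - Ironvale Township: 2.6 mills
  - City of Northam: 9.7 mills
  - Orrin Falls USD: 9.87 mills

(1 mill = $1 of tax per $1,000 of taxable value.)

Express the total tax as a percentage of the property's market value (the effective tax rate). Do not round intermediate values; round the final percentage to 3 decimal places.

Assessed value = $1,801,427 × 0.48 = $864,684.96
Taxable value = $864,684.96 − $57,200 = $807,484.96
Ironvale Township: $807,484.96 × 0.0026 = $2,099.460896
City of Northam: $807,484.96 × 0.0097 = $7,832.604112
Orrin Falls USD: $807,484.96 × 0.00987 = $7,969.8765552
Total tax = $17,901.9415632
Effective rate = $17,901.9415632 ÷ $1,801,427 = 0.994% of market value

0.994%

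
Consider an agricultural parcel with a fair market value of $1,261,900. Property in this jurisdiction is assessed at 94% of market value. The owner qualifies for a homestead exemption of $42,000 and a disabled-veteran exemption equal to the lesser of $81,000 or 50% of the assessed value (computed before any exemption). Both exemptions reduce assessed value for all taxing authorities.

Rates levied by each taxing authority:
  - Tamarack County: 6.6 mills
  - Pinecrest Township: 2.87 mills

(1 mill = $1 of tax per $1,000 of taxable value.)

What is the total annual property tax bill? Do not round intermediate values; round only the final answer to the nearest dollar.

Assessed value = $1,261,900 × 0.94 = $1,186,186
Disabled-veteran exemption = min($81,000, 50% × $1,186,186) = min($81,000, $593,093) = $81,000 (dollar cap binds)
Taxable value = $1,186,186 − $42,000 − $81,000 = $1,063,186
Tamarack County: $1,063,186 × 0.0066 = $7,017.0276
Pinecrest Township: $1,063,186 × 0.00287 = $3,051.34382
Total = $10,068.37142

$10,068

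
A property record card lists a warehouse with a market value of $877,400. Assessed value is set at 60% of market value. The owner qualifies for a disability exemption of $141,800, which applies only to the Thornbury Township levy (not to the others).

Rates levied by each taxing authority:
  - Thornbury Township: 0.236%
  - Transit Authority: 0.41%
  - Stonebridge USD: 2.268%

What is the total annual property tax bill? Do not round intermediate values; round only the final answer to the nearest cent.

Assessed value = $877,400 × 0.6 = $526,440
Thornbury Township: ($526,440 − $141,800) × 0.00236 = $384,640 × 0.00236 = $907.7504
Transit Authority: $526,440 × 0.0041 = $2,158.404
Stonebridge USD: $526,440 × 0.02268 = $11,939.6592
Total = $15,005.8136

$15,005.81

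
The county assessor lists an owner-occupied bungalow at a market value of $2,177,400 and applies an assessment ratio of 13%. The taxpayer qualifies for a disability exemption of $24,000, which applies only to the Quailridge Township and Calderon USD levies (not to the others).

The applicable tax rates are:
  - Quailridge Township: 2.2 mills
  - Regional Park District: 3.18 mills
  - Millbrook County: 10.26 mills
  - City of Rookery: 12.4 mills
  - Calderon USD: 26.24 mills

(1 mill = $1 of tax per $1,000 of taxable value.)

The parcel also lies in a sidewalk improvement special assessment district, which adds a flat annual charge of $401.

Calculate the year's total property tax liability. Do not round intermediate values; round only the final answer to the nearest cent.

$15,083.05

Assessed value = $2,177,400 × 0.13 = $283,062
Quailridge Township: ($283,062 − $24,000) × 0.0022 = $259,062 × 0.0022 = $569.9364
Regional Park District: $283,062 × 0.00318 = $900.13716
Millbrook County: $283,062 × 0.01026 = $2,904.21612
City of Rookery: $283,062 × 0.0124 = $3,509.9688
Calderon USD: ($283,062 − $24,000) × 0.02624 = $259,062 × 0.02624 = $6,797.78688
Levies subtotal = $14,682.04536
Total = $14,682.04536 + $401 = $15,083.04536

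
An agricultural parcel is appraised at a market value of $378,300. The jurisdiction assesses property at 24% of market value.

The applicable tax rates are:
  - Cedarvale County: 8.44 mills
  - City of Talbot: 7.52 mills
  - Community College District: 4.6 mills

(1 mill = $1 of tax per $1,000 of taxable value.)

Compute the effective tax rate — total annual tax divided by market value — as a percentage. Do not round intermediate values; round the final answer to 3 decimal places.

Assessed value = $378,300 × 0.24 = $90,792
Cedarvale County: $90,792 × 0.00844 = $766.28448
City of Talbot: $90,792 × 0.00752 = $682.75584
Community College District: $90,792 × 0.0046 = $417.6432
Total tax = $1,866.68352
Effective rate = $1,866.68352 ÷ $378,300 = 0.493% of market value

0.493%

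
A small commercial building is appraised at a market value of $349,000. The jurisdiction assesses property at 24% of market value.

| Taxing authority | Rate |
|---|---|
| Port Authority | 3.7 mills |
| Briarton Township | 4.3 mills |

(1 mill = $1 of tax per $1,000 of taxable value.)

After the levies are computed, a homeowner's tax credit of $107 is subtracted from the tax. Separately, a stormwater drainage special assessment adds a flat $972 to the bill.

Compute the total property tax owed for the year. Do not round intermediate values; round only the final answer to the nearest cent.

$1,535.08

Assessed value = $349,000 × 0.24 = $83,760
Port Authority: $83,760 × 0.0037 = $309.912
Briarton Township: $83,760 × 0.0043 = $360.168
Levies subtotal = $670.08
After credit = $670.08 − $107 = $563.08
Total = $563.08 + $972 = $1,535.08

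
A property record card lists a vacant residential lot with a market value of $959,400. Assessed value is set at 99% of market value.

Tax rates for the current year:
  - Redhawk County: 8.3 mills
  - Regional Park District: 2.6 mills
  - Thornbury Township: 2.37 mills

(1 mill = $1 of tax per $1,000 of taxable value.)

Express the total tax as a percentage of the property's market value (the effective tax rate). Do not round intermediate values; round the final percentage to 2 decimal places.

Assessed value = $959,400 × 0.99 = $949,806
Redhawk County: $949,806 × 0.0083 = $7,883.3898
Regional Park District: $949,806 × 0.0026 = $2,469.4956
Thornbury Township: $949,806 × 0.00237 = $2,251.04022
Total tax = $12,603.92562
Effective rate = $12,603.92562 ÷ $959,400 = 1.31% of market value

1.31%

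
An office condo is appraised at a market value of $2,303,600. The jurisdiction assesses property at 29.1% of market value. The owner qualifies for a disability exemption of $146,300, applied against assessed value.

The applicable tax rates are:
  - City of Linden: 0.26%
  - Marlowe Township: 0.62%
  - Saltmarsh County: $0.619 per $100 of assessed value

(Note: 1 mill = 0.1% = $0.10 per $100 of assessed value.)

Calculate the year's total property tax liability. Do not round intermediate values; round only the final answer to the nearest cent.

$7,855.47

Assessed value = $2,303,600 × 0.291 = $670,347.6
Taxable value = $670,347.6 − $146,300 = $524,047.6
City of Linden: $524,047.6 × 0.0026 = $1,362.52376
Marlowe Township: $524,047.6 × 0.0062 = $3,249.09512
Saltmarsh County: $524,047.6 × 0.00619 = $3,243.854644
Total = $7,855.473524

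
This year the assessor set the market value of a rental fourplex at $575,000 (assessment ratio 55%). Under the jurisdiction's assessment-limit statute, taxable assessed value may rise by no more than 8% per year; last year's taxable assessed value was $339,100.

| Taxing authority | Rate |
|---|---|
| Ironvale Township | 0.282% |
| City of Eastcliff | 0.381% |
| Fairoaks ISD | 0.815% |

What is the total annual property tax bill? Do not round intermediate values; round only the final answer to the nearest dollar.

Uncapped assessed value = $575,000 × 0.55 = $316,250
Cap limit = $339,100 × 1.08 = $366,228
Taxable assessed value = min($316,250, $366,228) = $316,250 (cap does not bind)
Ironvale Township: $316,250 × 0.00282 = $891.825
City of Eastcliff: $316,250 × 0.00381 = $1,204.9125
Fairoaks ISD: $316,250 × 0.00815 = $2,577.4375
Total = $4,674.175

$4,674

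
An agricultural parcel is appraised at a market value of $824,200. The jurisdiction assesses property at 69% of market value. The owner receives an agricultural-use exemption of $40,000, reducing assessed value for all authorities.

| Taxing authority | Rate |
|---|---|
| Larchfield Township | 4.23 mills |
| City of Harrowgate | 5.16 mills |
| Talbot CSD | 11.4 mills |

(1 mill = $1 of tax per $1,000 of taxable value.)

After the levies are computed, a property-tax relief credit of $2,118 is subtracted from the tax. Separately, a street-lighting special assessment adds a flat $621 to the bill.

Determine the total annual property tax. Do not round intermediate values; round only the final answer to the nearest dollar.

$9,495

Assessed value = $824,200 × 0.69 = $568,698
Taxable value = $568,698 − $40,000 = $528,698
Larchfield Township: $528,698 × 0.00423 = $2,236.39254
City of Harrowgate: $528,698 × 0.00516 = $2,728.08168
Talbot CSD: $528,698 × 0.0114 = $6,027.1572
Levies subtotal = $10,991.63142
After credit = $10,991.63142 − $2,118 = $8,873.63142
Total = $8,873.63142 + $621 = $9,494.63142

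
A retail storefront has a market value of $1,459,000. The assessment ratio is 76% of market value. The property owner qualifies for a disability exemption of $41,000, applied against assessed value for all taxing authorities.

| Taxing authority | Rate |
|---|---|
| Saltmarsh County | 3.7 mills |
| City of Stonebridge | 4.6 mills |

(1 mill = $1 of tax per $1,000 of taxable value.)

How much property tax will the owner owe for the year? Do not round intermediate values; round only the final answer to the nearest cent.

Assessed value = $1,459,000 × 0.76 = $1,108,840
Taxable value = $1,108,840 − $41,000 = $1,067,840
Saltmarsh County: $1,067,840 × 0.0037 = $3,951.008
City of Stonebridge: $1,067,840 × 0.0046 = $4,912.064
Total = $3,951.008 + $4,912.064 = $8,863.072

$8,863.07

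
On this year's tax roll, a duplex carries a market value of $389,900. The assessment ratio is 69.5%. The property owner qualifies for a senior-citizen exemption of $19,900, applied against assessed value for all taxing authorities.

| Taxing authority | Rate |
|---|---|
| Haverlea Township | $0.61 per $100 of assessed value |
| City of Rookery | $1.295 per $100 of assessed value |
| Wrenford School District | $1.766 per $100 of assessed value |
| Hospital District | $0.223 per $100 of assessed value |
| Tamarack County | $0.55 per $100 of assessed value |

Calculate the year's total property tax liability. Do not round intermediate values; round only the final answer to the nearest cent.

$11,158.02

Assessed value = $389,900 × 0.695 = $270,980.5
Taxable value = $270,980.5 − $19,900 = $251,080.5
Haverlea Township: $251,080.5 × 0.0061 = $1,531.59105
City of Rookery: $251,080.5 × 0.01295 = $3,251.492475
Wrenford School District: $251,080.5 × 0.01766 = $4,434.08163
Hospital District: $251,080.5 × 0.00223 = $559.909515
Tamarack County: $251,080.5 × 0.0055 = $1,380.94275
Total = $1,531.59105 + $3,251.492475 + $4,434.08163 + $559.909515 + $1,380.94275 = $11,158.01742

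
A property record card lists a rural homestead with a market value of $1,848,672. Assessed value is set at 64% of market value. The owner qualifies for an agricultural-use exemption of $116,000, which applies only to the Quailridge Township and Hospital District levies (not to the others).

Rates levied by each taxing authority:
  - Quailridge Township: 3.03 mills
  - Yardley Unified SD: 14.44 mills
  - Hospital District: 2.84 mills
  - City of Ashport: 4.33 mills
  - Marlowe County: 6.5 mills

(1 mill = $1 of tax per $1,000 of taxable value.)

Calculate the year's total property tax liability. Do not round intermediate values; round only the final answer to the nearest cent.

Assessed value = $1,848,672 × 0.64 = $1,183,150.08
Quailridge Township: ($1,183,150.08 − $116,000) × 0.00303 = $1,067,150.08 × 0.00303 = $3,233.4647424
Yardley Unified SD: $1,183,150.08 × 0.01444 = $17,084.6871552
Hospital District: ($1,183,150.08 − $116,000) × 0.00284 = $1,067,150.08 × 0.00284 = $3,030.7062272
City of Ashport: $1,183,150.08 × 0.00433 = $5,123.0398464
Marlowe County: $1,183,150.08 × 0.0065 = $7,690.47552
Total = $36,162.3734912

$36,162.37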